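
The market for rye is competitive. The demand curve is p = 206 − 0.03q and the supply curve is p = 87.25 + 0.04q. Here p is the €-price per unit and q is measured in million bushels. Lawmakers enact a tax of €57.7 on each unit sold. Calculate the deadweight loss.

€23780.64 million

Competitive equilibrium: 206 − 0.03q = 87.25 + 0.04q → q* = 1696.4286, p* = 155.1071.
With the tax, the buyer price exceeds the seller price by 57.7: (206 − 0.03q) − (87.25 + 0.04q) = 57.7 → q' = 872.1429.
Δq = 1696.4286 − 872.1429 = 824.2857; the wedge equals the tax, 57.7.
DWL = ½ × 824.2857 × 57.7 = €23780.64 million.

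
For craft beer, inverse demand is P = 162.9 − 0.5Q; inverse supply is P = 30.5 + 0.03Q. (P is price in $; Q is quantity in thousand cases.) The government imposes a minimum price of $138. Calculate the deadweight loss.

Competitive equilibrium: 162.9 − 0.5Q = 30.5 + 0.03Q → Q* = 249.8113, P* = 37.9943.
At the floor P = 138, quantity demanded = (162.9 − 138)/0.5 = 49.8.
Sellers' marginal cost at Q' = 49.8: 30.5 + 0.03·49.8 = 31.994.
ΔQ = 249.8113 − 49.8 = 200.0113; wedge = 138 − 31.994 = 106.006.
The triangle = ½ × 200.0113 × 106.006 = $10601.20 thousand.

$10601.20 thousand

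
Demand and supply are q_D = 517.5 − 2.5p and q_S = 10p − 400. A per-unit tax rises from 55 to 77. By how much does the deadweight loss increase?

In inverse form: demand p = 207 − 0.4q, supply p = 40 + 0.1q.
Competitive equilibrium: 207 − 0.4q = 40 + 0.1q → q* = 334, p* = 73.4.
For a per-unit tax t: Δq = t/0.5, so DWL = ½·t·(t/0.5) = t²/1.
At t = 55: DWL = 3025. At t = 77: DWL = 5929.
Increase = 5929 − 3025 = 2904.

2904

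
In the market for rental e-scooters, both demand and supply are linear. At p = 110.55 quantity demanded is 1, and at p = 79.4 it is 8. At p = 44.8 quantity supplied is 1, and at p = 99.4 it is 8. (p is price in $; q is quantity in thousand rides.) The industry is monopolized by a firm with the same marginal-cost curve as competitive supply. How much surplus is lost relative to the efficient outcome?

Demand slope = (79.4 − 110.55)/(8 − 1) = −4.45, so p = 115 − 4.45q.
Supply slope = (99.4 − 44.8)/(8 − 1) = 7.8, so p = 37 + 7.8q.
Competitive equilibrium: 115 − 4.45q = 37 + 7.8q → q* = 6.3673, p* = 86.6653.
Marginal revenue: MR = 115 − 8.9q. Set MR = MC: 115 − 8.9q = 37 + 7.8q → q_m = 4.6707.
Price p_m = 115 − 4.45·4.6707 = 94.2154; MC(q_m) = 37 + 7.8·4.6707 = 73.4315.
Competitive q* = 6.3673, so Δq = 1.6966; wedge = 94.2154 − 73.4315 = 20.7839.
Welfare loss = ½ × 1.6966 × 20.7839 = $17.63 thousand.

$17.63 thousand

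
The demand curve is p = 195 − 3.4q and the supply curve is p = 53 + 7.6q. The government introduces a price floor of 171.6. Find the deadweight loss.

Competitive equilibrium: 195 − 3.4q = 53 + 7.6q → q* = 12.9091, p* = 151.1091.
At the floor p = 171.6, quantity demanded = (195 − 171.6)/3.4 = 6.8824.
Sellers' marginal cost at q' = 6.8824: 53 + 7.6·6.8824 = 105.3062.
Δq = 12.9091 − 6.8824 = 6.0267; wedge = 171.6 − 105.3062 = 66.2938.
DWL = ½ × 6.0267 × 66.2938 = 199.77.

199.77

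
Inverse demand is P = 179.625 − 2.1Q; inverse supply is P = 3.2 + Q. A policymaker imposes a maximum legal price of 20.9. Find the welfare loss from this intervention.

2383.16

Competitive equilibrium: 179.625 − 2.1Q = 3.2 + Q → Q* = 56.9113, P* = 60.1113.
At the ceiling P = 20.9, quantity supplied = (20.9 − 3.2)/1 = 17.7.
Willingness to pay at Q' = 17.7: 179.625 − 2.1·17.7 = 142.455.
ΔQ = 56.9113 − 17.7 = 39.2113; wedge = 142.455 − 20.9 = 121.555.
Deadweight loss = ½ × 39.2113 × 121.555 = 2383.16.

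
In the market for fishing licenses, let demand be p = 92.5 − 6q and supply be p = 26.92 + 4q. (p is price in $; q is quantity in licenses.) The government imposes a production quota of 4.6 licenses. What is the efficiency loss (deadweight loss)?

Competitive equilibrium: 92.5 − 6q = 26.92 + 4q → q* = 6.558, p* = 53.152.
At q = 4.6: demand price = 92.5 − 6·4.6 = 64.9; supply price = 26.92 + 4·4.6 = 45.32.
Δq = 6.558 − 4.6 = 1.958; wedge = 64.9 − 45.32 = 19.58.
DWL = ½ × 1.958 × 19.58 = $19.17.

$19.17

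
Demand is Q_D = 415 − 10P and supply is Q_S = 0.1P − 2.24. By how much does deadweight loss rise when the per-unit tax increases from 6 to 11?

4.21

In inverse form: demand P = 41.5 − 0.1Q, supply P = 22.4 + 10Q.
Competitive equilibrium: 41.5 − 0.1Q = 22.4 + 10Q → Q* = 1.8911, P* = 41.3109.
For a per-unit tax t: ΔQ = t/10.1, so DWL = ½·t·(t/10.1) = t²/20.2.
At t = 6: DWL = 1.782. At t = 11: DWL = 5.99.
Increase = 5.99 − 1.782 = 4.21.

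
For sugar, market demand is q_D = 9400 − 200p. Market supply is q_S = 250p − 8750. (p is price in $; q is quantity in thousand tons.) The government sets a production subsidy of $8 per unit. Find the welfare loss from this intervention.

$3555.56 thousand

In inverse form: demand p = 47 − 0.005q, supply p = 35 + 0.004q.
Competitive equilibrium: 47 − 0.005q = 35 + 0.004q → q* = 1333.3333, p* = 40.3333.
The subsidy lowers effective supply by 8: p = 27 + 0.004q.
New quantity: 47 − 0.005q = 27 + 0.004q → q' = 2222.2222.
Overproduction Δq = 2222.2222 − 1333.3333 = 888.8889; wedge = subsidy = 8.
Welfare loss = ½ × 888.8889 × 8 = $3555.56 thousand.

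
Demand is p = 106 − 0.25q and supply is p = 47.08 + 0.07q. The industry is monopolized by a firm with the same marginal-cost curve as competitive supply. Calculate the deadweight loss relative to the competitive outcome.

1043.46

Competitive equilibrium: 106 − 0.25q = 47.08 + 0.07q → q* = 184.125, p* = 59.9688.
Marginal revenue: MR = 106 − 0.5q. Set MR = MC: 106 − 0.5q = 47.08 + 0.07q → q_m = 103.3684.
Price p_m = 106 − 0.25·103.3684 = 80.1579; MC(q_m) = 47.08 + 0.07·103.3684 = 54.3158.
Competitive q* = 184.125, so Δq = 80.7566; wedge = 80.1579 − 54.3158 = 25.8421.
The triangle = ½ × 80.7566 × 25.8421 = 1043.46.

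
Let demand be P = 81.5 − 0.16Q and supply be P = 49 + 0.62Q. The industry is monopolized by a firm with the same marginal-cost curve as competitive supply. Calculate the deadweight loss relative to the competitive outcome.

Competitive equilibrium: 81.5 − 0.16Q = 49 + 0.62Q → Q* = 41.6667, P* = 74.8333.
Marginal revenue: MR = 81.5 − 0.32Q. Set MR = MC: 81.5 − 0.32Q = 49 + 0.62Q → Q_m = 34.5745.
Price P_m = 81.5 − 0.16·34.5745 = 75.9681; MC(Q_m) = 49 + 0.62·34.5745 = 70.4362.
Competitive Q* = 41.6667, so ΔQ = 7.0922; wedge = 75.9681 − 70.4362 = 5.5319.
Welfare loss = ½ × 7.0922 × 5.5319 = 19.62.

19.62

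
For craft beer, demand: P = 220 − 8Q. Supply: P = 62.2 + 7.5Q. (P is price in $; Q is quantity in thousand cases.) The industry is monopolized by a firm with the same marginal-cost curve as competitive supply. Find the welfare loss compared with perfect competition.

$93.09 thousand

Competitive equilibrium: 220 − 8Q = 62.2 + 7.5Q → Q* = 10.1806, P* = 138.5548.
Marginal revenue: MR = 220 − 16Q. Set MR = MC: 220 − 16Q = 62.2 + 7.5Q → Q_m = 6.7149.
Price P_m = 220 − 8·6.7149 = 166.2808; MC(Q_m) = 62.2 + 7.5·6.7149 = 112.5618.
Competitive Q* = 10.1806, so ΔQ = 3.4657; wedge = 166.2808 − 112.5618 = 53.719.
Welfare loss = ½ × 3.4657 × 53.719 = $93.09 thousand.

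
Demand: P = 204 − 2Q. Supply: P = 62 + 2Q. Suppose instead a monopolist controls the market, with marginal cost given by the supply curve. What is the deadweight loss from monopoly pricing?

Competitive equilibrium: 204 − 2Q = 62 + 2Q → Q* = 35.5, P* = 133.
Marginal revenue: MR = 204 − 4Q. Set MR = MC: 204 − 4Q = 62 + 2Q → Q_m = 23.66667.
Price P_m = 204 − 2·23.66667 = 156.66666; MC(Q_m) = 62 + 2·23.66667 = 109.33334.
Competitive Q* = 35.5, so ΔQ = 11.83333; wedge = 156.66666 − 109.33334 = 47.33332.
Deadweight loss = ½ × 11.83333 × 47.33332 = 280.06.

280.06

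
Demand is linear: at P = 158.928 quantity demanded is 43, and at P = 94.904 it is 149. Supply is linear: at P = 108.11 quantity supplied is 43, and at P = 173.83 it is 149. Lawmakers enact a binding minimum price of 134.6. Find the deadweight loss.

0.94

Demand slope = (94.904 − 158.928)/(149 − 43) = −0.604, so P = 184.9 − 0.604Q.
Supply slope = (173.83 − 108.11)/(149 − 43) = 0.62, so P = 81.45 + 0.62Q.
Competitive equilibrium: 184.9 − 0.604Q = 81.45 + 0.62Q → Q* = 84.518, P* = 133.8511.
At the floor P = 134.6, quantity demanded = (184.9 − 134.6)/0.604 = 83.2781.
Sellers' marginal cost at Q' = 83.2781: 81.45 + 0.62·83.2781 = 133.0824.
ΔQ = 84.518 − 83.2781 = 1.2399; wedge = 134.6 − 133.0824 = 1.5176.
The triangle = ½ × 1.2399 × 1.5176 = 0.94.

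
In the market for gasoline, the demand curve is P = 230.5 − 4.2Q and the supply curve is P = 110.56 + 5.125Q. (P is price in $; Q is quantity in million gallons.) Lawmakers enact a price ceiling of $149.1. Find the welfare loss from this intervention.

Competitive equilibrium: 230.5 − 4.2Q = 110.56 + 5.125Q → Q* = 12.8622, P* = 176.4788.
At the ceiling P = 149.1, quantity supplied = (149.1 − 110.56)/5.125 = 7.52.
Willingness to pay at Q' = 7.52: 230.5 − 4.2·7.52 = 198.916.
ΔQ = 12.8622 − 7.52 = 5.3422; wedge = 198.916 − 149.1 = 49.816.
The triangle = ½ × 5.3422 × 49.816 = $133.06 million.

$133.06 million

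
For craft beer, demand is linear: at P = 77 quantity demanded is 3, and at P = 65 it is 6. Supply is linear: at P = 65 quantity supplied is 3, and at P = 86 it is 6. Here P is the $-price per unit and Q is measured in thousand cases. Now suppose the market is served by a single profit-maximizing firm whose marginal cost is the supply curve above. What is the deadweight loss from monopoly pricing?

$6.55 thousand

Demand slope = (65 − 77)/(6 − 3) = −4, so P = 89 − 4Q.
Supply slope = (86 − 65)/(6 − 3) = 7, so P = 44 + 7Q.
Competitive equilibrium: 89 − 4Q = 44 + 7Q → Q* = 4.0909, P* = 72.6364.
Marginal revenue: MR = 89 − 8Q. Set MR = MC: 89 − 8Q = 44 + 7Q → Q_m = 3.
Price P_m = 89 − 4·3 = 77; MC(Q_m) = 44 + 7·3 = 65.
Competitive Q* = 4.0909, so ΔQ = 1.0909; wedge = 77 − 65 = 12.
Deadweight loss = ½ × 1.0909 × 12 = $6.55 thousand.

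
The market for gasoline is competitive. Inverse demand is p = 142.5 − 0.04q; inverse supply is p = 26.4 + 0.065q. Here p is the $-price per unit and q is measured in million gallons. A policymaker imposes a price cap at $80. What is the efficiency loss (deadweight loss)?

Competitive equilibrium: 142.5 − 0.04q = 26.4 + 0.065q → q* = 1105.7143, p* = 98.2714.
At the ceiling p = 80, quantity supplied = (80 − 26.4)/0.065 = 824.6154.
Willingness to pay at q' = 824.6154: 142.5 − 0.04·824.6154 = 109.5154.
Δq = 1105.7143 − 824.6154 = 281.0989; wedge = 109.5154 − 80 = 29.5154.
Deadweight loss = ½ × 281.0989 × 29.5154 = $4148.37 million.

$4148.37 million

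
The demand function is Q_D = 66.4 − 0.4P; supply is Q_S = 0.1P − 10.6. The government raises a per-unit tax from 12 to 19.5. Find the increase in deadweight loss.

9.45

In inverse form: demand P = 166 − 2.5Q, supply P = 106 + 10Q.
Competitive equilibrium: 166 − 2.5Q = 106 + 10Q → Q* = 4.8, P* = 154.
For a per-unit tax t: ΔQ = t/12.5, so DWL = ½·t·(t/12.5) = t²/25.
At t = 12: DWL = 5.76. At t = 19.5: DWL = 15.21.
Increase = 15.21 − 5.76 = 9.45.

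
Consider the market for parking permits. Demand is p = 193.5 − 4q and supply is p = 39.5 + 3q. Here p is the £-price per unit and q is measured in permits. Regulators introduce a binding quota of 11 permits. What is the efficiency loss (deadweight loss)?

£423.50

Competitive equilibrium: 193.5 − 4q = 39.5 + 3q → q* = 22, p* = 105.5.
At q = 11: demand price = 193.5 − 4·11 = 149.5; supply price = 39.5 + 3·11 = 72.5.
Δq = 22 − 11 = 11; wedge = 149.5 − 72.5 = 77.
DWL = ½ × 11 × 77 = £423.50.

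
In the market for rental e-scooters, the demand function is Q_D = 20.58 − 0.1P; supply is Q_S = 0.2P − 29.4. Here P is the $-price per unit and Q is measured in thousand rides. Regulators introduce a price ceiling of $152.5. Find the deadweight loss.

$59.643 thousand

In inverse form: demand P = 205.8 − 10Q, supply P = 147 + 5Q.
Competitive equilibrium: 205.8 − 10Q = 147 + 5Q → Q* = 3.92, P* = 166.6.
At the ceiling P = 152.5, quantity supplied = (152.5 − 147)/5 = 1.1.
Willingness to pay at Q' = 1.1: 205.8 − 10·1.1 = 194.8.
ΔQ = 3.92 − 1.1 = 2.82; wedge = 194.8 − 152.5 = 42.3.
Welfare loss = ½ × 2.82 × 42.3 = $59.643 thousand.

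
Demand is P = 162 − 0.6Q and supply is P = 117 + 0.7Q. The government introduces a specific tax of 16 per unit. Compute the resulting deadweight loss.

98.46

Competitive equilibrium: 162 − 0.6Q = 117 + 0.7Q → Q* = 34.6154, P* = 141.2308.
With the tax, the buyer price exceeds the seller price by 16: (162 − 0.6Q) − (117 + 0.7Q) = 16 → Q' = 22.3077.
ΔQ = 34.6154 − 22.3077 = 12.3077; the wedge equals the tax, 16.
The triangle = ½ × 12.3077 × 16 = 98.46.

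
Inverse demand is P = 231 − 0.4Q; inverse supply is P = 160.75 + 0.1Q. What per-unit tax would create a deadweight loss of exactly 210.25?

Competitive equilibrium: 231 − 0.4Q = 160.75 + 0.1Q → Q* = 140.5, P* = 174.8.
A tax t gives ΔQ = t/0.5 and wedge t, so DWL = t²/1.
t²/1 = 210.25 → t² = 210.25 → t = 14.5.

14.5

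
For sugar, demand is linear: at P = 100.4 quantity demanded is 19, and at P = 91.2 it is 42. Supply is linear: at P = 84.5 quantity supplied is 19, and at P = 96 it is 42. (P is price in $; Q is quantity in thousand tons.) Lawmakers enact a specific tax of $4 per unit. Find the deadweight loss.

Demand slope = (91.2 − 100.4)/(42 − 19) = −0.4, so P = 108 − 0.4Q.
Supply slope = (96 − 84.5)/(42 − 19) = 0.5, so P = 75 + 0.5Q.
Competitive equilibrium: 108 − 0.4Q = 75 + 0.5Q → Q* = 36.6667, P* = 93.3333.
With the tax, the buyer price exceeds the seller price by 4: (108 − 0.4Q) − (75 + 0.5Q) = 4 → Q' = 32.2222.
ΔQ = 36.6667 − 32.2222 = 4.4445; the wedge equals the tax, 4.
DWL = ½ × 4.4445 × 4 = $8.89 thousand.

$8.89 thousand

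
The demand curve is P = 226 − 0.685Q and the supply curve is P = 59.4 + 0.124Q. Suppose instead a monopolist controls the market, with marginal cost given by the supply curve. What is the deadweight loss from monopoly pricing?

Competitive equilibrium: 226 − 0.685Q = 59.4 + 0.124Q → Q* = 205.93325, P* = 84.93572.
Marginal revenue: MR = 226 − 1.37Q. Set MR = MC: 226 − 1.37Q = 59.4 + 0.124Q → Q_m = 111.51272.
Price P_m = 226 − 0.685·111.51272 = 149.61379; MC(Q_m) = 59.4 + 0.124·111.51272 = 73.22758.
Competitive Q* = 205.93325, so ΔQ = 94.42053; wedge = 149.61379 − 73.22758 = 76.38621.
The triangle = ½ × 94.42053 × 76.38621 = 3606.21.

3606.21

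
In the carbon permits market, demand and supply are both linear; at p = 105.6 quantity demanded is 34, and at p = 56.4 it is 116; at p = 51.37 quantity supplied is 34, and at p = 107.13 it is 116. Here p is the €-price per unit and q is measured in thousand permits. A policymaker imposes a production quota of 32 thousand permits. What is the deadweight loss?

Demand slope = (56.4 − 105.6)/(116 − 34) = −0.6, so p = 126 − 0.6q.
Supply slope = (107.13 − 51.37)/(116 − 34) = 0.68, so p = 28.25 + 0.68q.
Competitive equilibrium: 126 − 0.6q = 28.25 + 0.68q → q* = 76.3672, p* = 80.1797.
At q = 32: demand price = 126 − 0.6·32 = 106.8; supply price = 28.25 + 0.68·32 = 50.01.
Δq = 76.3672 − 32 = 44.3672; wedge = 106.8 − 50.01 = 56.79.
The triangle = ½ × 44.3672 × 56.79 = €1259.81 thousand.

€1259.81 thousand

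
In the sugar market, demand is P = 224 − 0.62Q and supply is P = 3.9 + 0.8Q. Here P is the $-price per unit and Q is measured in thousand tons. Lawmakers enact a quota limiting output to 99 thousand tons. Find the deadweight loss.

$2226.56 thousand

Competitive equilibrium: 224 − 0.62Q = 3.9 + 0.8Q → Q* = 155, P* = 127.9.
At Q = 99: demand price = 224 − 0.62·99 = 162.62; supply price = 3.9 + 0.8·99 = 83.1.
ΔQ = 155 − 99 = 56; wedge = 162.62 − 83.1 = 79.52.
Deadweight loss = ½ × 56 × 79.52 = $2226.56 thousand.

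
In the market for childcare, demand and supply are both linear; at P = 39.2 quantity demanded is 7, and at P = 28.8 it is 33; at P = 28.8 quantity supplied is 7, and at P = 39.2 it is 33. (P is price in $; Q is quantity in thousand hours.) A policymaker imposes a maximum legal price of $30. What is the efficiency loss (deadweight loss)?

$40 thousand

Demand slope = (28.8 − 39.2)/(33 − 7) = −0.4, so P = 42 − 0.4Q.
Supply slope = (39.2 − 28.8)/(33 − 7) = 0.4, so P = 26 + 0.4Q.
Competitive equilibrium: 42 − 0.4Q = 26 + 0.4Q → Q* = 20, P* = 34.
At the ceiling P = 30, quantity supplied = (30 − 26)/0.4 = 10.
Willingness to pay at Q' = 10: 42 − 0.4·10 = 38.
ΔQ = 20 − 10 = 10; wedge = 38 − 30 = 8.
The triangle = ½ × 10 × 8 = $40 thousand.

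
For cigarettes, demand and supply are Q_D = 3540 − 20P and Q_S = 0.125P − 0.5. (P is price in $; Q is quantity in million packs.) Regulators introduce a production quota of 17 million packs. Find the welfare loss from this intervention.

$81.17 million

In inverse form: demand P = 177 − 0.05Q, supply P = 4 + 8Q.
Competitive equilibrium: 177 − 0.05Q = 4 + 8Q → Q* = 21.4907, P* = 175.9255.
At Q = 17: demand price = 177 − 0.05·17 = 176.15; supply price = 4 + 8·17 = 140.
ΔQ = 21.4907 − 17 = 4.4907; wedge = 176.15 − 140 = 36.15.
Welfare loss = ½ × 4.4907 × 36.15 = $81.17 million.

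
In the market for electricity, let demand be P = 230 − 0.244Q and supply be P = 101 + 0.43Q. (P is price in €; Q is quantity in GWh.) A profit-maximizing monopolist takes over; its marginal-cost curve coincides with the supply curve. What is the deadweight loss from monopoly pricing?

€872.14

Competitive equilibrium: 230 − 0.244Q = 101 + 0.43Q → Q* = 191.3947, P* = 183.2997.
Marginal revenue: MR = 230 − 0.488Q. Set MR = MC: 230 − 0.488Q = 101 + 0.43Q → Q_m = 140.5229.
Price P_m = 230 − 0.244·140.5229 = 195.7124; MC(Q_m) = 101 + 0.43·140.5229 = 161.4248.
Competitive Q* = 191.3947, so ΔQ = 50.8718; wedge = 195.7124 − 161.4248 = 34.2876.
The triangle = ½ × 50.8718 × 34.2876 = €872.14.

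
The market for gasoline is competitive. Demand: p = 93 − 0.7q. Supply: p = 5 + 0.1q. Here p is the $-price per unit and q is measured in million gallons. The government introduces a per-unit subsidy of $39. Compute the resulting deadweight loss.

$950.625 million

Competitive equilibrium: 93 − 0.7q = 5 + 0.1q → q* = 110, p* = 16.
The subsidy lowers effective supply by 39: p = 0.1q − 34.
New quantity: 93 − 0.7q = 0.1q − 34 → q' = 158.75.
Overproduction Δq = 158.75 − 110 = 48.75; wedge = subsidy = 39.
Deadweight loss = ½ × 48.75 × 39 = $950.625 million.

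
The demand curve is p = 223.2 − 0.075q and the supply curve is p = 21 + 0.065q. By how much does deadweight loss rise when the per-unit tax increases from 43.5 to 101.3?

Competitive equilibrium: 223.2 − 0.075q = 21 + 0.065q → q* = 1444.2857, p* = 114.8786.
For a per-unit tax t: Δq = t/0.14, so DWL = ½·t·(t/0.14) = t²/0.28.
At t = 43.5: DWL = 6758.036. At t = 101.3: DWL = 36648.893.
Increase = 36648.893 − 6758.036 = 29890.86.

29890.86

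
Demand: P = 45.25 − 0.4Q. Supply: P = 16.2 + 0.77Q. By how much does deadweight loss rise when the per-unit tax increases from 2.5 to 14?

81.09

Competitive equilibrium: 45.25 − 0.4Q = 16.2 + 0.77Q → Q* = 24.8291, P* = 35.3184.
For a per-unit tax t: ΔQ = t/1.17, so DWL = ½·t·(t/1.17) = t²/2.34.
At t = 2.5: DWL = 2.671. At t = 14: DWL = 83.761.
Increase = 83.761 − 2.671 = 81.09.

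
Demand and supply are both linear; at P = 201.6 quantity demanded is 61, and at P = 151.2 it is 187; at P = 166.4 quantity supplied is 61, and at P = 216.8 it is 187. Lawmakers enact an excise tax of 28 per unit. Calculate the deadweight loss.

490

Demand slope = (151.2 − 201.6)/(187 − 61) = −0.4, so P = 226 − 0.4Q.
Supply slope = (216.8 − 166.4)/(187 − 61) = 0.4, so P = 142 + 0.4Q.
Competitive equilibrium: 226 − 0.4Q = 142 + 0.4Q → Q* = 105, P* = 184.
With the tax, the buyer price exceeds the seller price by 28: (226 − 0.4Q) − (142 + 0.4Q) = 28 → Q' = 70.
ΔQ = 105 − 70 = 35; the wedge equals the tax, 28.
Welfare loss = ½ × 35 × 28 = 490.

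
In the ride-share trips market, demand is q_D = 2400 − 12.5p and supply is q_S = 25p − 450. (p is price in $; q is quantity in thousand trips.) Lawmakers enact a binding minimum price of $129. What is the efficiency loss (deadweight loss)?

$26334.375 thousand

In inverse form: demand p = 192 − 0.08q, supply p = 18 + 0.04q.
Competitive equilibrium: 192 − 0.08q = 18 + 0.04q → q* = 1450, p* = 76.
At the floor p = 129, quantity demanded = (192 − 129)/0.08 = 787.5.
Sellers' marginal cost at q' = 787.5: 18 + 0.04·787.5 = 49.5.
Δq = 1450 − 787.5 = 662.5; wedge = 129 − 49.5 = 79.5.
The triangle = ½ × 662.5 × 79.5 = $26334.375 thousand.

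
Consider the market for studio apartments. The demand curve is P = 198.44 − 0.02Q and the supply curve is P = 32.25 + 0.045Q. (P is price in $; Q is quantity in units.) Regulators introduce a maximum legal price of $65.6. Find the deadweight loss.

Competitive equilibrium: 198.44 − 0.02Q = 32.25 + 0.045Q → Q* = 2556.76923, P* = 147.30462.
At the ceiling P = 65.6, quantity supplied = (65.6 − 32.25)/0.045 = 741.11111.
Willingness to pay at Q' = 741.11111: 198.44 − 0.02·741.11111 = 183.61778.
ΔQ = 2556.76923 − 741.11111 = 1815.65812; wedge = 183.61778 − 65.6 = 118.01778.
The triangle = ½ × 1815.65812 × 118.01778 = $107139.97.

$107139.97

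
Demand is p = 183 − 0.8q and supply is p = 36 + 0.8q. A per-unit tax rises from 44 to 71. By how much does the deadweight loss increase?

Competitive equilibrium: 183 − 0.8q = 36 + 0.8q → q* = 91.875, p* = 109.5.
For a per-unit tax t: Δq = t/1.6, so DWL = ½·t·(t/1.6) = t²/3.2.
At t = 44: DWL = 605. At t = 71: DWL = 1575.313.
Increase = 1575.313 − 605 = 970.31.

970.31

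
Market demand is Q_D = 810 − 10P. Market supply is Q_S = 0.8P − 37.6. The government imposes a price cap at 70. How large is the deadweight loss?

31.08

In inverse form: demand P = 81 − 0.1Q, supply P = 47 + 1.25Q.
Competitive equilibrium: 81 − 0.1Q = 47 + 1.25Q → Q* = 25.1852, P* = 78.4815.
At the ceiling P = 70, quantity supplied = (70 − 47)/1.25 = 18.4.
Willingness to pay at Q' = 18.4: 81 − 0.1·18.4 = 79.16.
ΔQ = 25.1852 − 18.4 = 6.7852; wedge = 79.16 − 70 = 9.16.
Welfare loss = ½ × 6.7852 × 9.16 = 31.08.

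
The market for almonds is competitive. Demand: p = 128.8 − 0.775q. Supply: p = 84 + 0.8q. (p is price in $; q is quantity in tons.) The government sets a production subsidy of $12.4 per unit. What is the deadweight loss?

$48.81

Competitive equilibrium: 128.8 − 0.775q = 84 + 0.8q → q* = 28.4444, p* = 106.7556.
The subsidy lowers effective supply by 12.4: p = 71.6 + 0.8q.
New quantity: 128.8 − 0.775q = 71.6 + 0.8q → q' = 36.3175.
Overproduction Δq = 36.3175 − 28.4444 = 7.8731; wedge = subsidy = 12.4.
DWL = ½ × 7.8731 × 12.4 = $48.81.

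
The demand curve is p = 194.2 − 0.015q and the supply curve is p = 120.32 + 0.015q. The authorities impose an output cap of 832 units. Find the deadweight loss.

39886.11

Competitive equilibrium: 194.2 − 0.015q = 120.32 + 0.015q → q* = 2462.6667, p* = 157.26.
At q = 832: demand price = 194.2 − 0.015·832 = 181.72; supply price = 120.32 + 0.015·832 = 132.8.
Δq = 2462.6667 − 832 = 1630.6667; wedge = 181.72 − 132.8 = 48.92.
Welfare loss = ½ × 1630.6667 × 48.92 = 39886.11.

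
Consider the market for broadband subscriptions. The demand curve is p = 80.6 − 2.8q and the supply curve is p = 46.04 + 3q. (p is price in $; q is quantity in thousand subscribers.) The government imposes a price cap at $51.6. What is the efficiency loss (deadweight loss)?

$48.87 thousand

Competitive equilibrium: 80.6 − 2.8q = 46.04 + 3q → q* = 5.95862, p* = 63.91586.
At the ceiling p = 51.6, quantity supplied = (51.6 − 46.04)/3 = 1.85333.
Willingness to pay at q' = 1.85333: 80.6 − 2.8·1.85333 = 75.41068.
Δq = 5.95862 − 1.85333 = 4.10529; wedge = 75.41068 − 51.6 = 23.81068.
DWL = ½ × 4.10529 × 23.81068 = $48.87 thousand.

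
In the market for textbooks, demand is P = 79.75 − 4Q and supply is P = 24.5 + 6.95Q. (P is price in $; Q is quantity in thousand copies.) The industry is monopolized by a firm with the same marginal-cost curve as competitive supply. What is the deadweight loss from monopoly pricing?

Competitive equilibrium: 79.75 − 4Q = 24.5 + 6.95Q → Q* = 5.0457, P* = 59.5674.
Marginal revenue: MR = 79.75 − 8Q. Set MR = MC: 79.75 − 8Q = 24.5 + 6.95Q → Q_m = 3.6957.
Price P_m = 79.75 − 4·3.6957 = 64.9672; MC(Q_m) = 24.5 + 6.95·3.6957 = 50.1851.
Competitive Q* = 5.0457, so ΔQ = 1.35; wedge = 64.9672 − 50.1851 = 14.7821.
The triangle = ½ × 1.35 × 14.7821 = $9.98 thousand.

$9.98 thousand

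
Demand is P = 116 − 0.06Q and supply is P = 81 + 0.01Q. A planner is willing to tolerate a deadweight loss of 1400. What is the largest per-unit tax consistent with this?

Competitive equilibrium: 116 − 0.06Q = 81 + 0.01Q → Q* = 500, P* = 86.
A tax t gives ΔQ = t/0.07 and wedge t, so DWL = t²/0.14.
t²/0.14 = 1400 → t² = 196 → t = 14.

14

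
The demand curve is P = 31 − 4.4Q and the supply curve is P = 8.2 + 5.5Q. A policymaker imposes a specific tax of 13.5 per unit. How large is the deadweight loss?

9.20

Competitive equilibrium: 31 − 4.4Q = 8.2 + 5.5Q → Q* = 2.303, P* = 20.8667.
With the tax, the buyer price exceeds the seller price by 13.5: (31 − 4.4Q) − (8.2 + 5.5Q) = 13.5 → Q' = 0.9394.
ΔQ = 2.303 − 0.9394 = 1.3636; the wedge equals the tax, 13.5.
Deadweight loss = ½ × 1.3636 × 13.5 = 9.20.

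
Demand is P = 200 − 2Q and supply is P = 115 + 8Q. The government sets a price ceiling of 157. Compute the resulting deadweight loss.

52.81

Competitive equilibrium: 200 − 2Q = 115 + 8Q → Q* = 8.5, P* = 183.
At the ceiling P = 157, quantity supplied = (157 − 115)/8 = 5.25.
Willingness to pay at Q' = 5.25: 200 − 2·5.25 = 189.5.
ΔQ = 8.5 − 5.25 = 3.25; wedge = 189.5 − 157 = 32.5.
The triangle = ½ × 3.25 × 32.5 = 52.81.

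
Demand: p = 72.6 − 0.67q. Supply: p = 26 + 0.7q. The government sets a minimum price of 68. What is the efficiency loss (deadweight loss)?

Competitive equilibrium: 72.6 − 0.67q = 26 + 0.7q → q* = 34.0146, p* = 49.8102.
At the floor p = 68, quantity demanded = (72.6 − 68)/0.67 = 6.8657.
Sellers' marginal cost at q' = 6.8657: 26 + 0.7·6.8657 = 30.806.
Δq = 34.0146 − 6.8657 = 27.1489; wedge = 68 − 30.806 = 37.194.
DWL = ½ × 27.1489 × 37.194 = 504.89.

504.89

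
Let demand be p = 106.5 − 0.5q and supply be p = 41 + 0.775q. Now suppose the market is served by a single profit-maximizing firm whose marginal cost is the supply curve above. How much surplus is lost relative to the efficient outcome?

133.50

Competitive equilibrium: 106.5 − 0.5q = 41 + 0.775q → q* = 51.3725, p* = 80.8137.
Marginal revenue: MR = 106.5 − q. Set MR = MC: 106.5 − q = 41 + 0.775q → q_m = 36.9014.
Price p_m = 106.5 − 0.5·36.9014 = 88.0493; MC(q_m) = 41 + 0.775·36.9014 = 69.5986.
Competitive q* = 51.3725, so Δq = 14.4711; wedge = 88.0493 − 69.5986 = 18.4507.
DWL = ½ × 14.4711 × 18.4507 = 133.50.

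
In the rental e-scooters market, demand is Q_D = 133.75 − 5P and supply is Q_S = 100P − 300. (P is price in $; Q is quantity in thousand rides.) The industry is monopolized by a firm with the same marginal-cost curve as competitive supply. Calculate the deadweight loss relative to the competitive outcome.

In inverse form: demand P = 26.75 − 0.2Q, supply P = 3 + 0.01Q.
Competitive equilibrium: 26.75 − 0.2Q = 3 + 0.01Q → Q* = 113.0952, P* = 4.131.
Marginal revenue: MR = 26.75 − 0.4Q. Set MR = MC: 26.75 − 0.4Q = 3 + 0.01Q → Q_m = 57.9268.
Price P_m = 26.75 − 0.2·57.9268 = 15.1646; MC(Q_m) = 3 + 0.01·57.9268 = 3.5793.
Competitive Q* = 113.0952, so ΔQ = 55.1684; wedge = 15.1646 − 3.5793 = 11.5853.
The triangle = ½ × 55.1684 × 11.5853 = $319.57 thousand.

$319.57 thousand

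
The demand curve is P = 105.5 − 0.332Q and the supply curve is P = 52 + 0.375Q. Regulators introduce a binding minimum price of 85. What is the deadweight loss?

Competitive equilibrium: 105.5 − 0.332Q = 52 + 0.375Q → Q* = 75.6719, P* = 80.3769.
At the floor P = 85, quantity demanded = (105.5 − 85)/0.332 = 61.747.
Sellers' marginal cost at Q' = 61.747: 52 + 0.375·61.747 = 75.1551.
ΔQ = 75.6719 − 61.747 = 13.9249; wedge = 85 − 75.1551 = 9.8449.
Welfare loss = ½ × 13.9249 × 9.8449 = 68.54.

68.54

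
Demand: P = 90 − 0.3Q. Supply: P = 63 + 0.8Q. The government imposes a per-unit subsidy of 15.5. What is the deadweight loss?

Competitive equilibrium: 90 − 0.3Q = 63 + 0.8Q → Q* = 24.5455, P* = 82.6364.
The subsidy lowers effective supply by 15.5: P = 47.5 + 0.8Q.
New quantity: 90 − 0.3Q = 47.5 + 0.8Q → Q' = 38.6364.
Overproduction ΔQ = 38.6364 − 24.5455 = 14.0909; wedge = subsidy = 15.5.
Deadweight loss = ½ × 14.0909 × 15.5 = 109.20.

109.20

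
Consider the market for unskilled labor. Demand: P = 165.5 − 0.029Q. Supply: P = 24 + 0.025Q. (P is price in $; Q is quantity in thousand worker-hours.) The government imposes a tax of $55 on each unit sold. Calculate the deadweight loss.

Competitive equilibrium: 165.5 − 0.029Q = 24 + 0.025Q → Q* = 2620.3704, P* = 89.5093.
With the tax, the buyer price exceeds the seller price by 55: (165.5 − 0.029Q) − (24 + 0.025Q) = 55 → Q' = 1601.8519.
ΔQ = 2620.3704 − 1601.8519 = 1018.5185; the wedge equals the tax, 55.
DWL = ½ × 1018.5185 × 55 = $28009.26 thousand.

$28009.26 thousand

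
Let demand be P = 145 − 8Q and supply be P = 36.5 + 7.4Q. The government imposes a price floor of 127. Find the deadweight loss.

177.07

Competitive equilibrium: 145 − 8Q = 36.5 + 7.4Q → Q* = 7.0455, P* = 88.6364.
At the floor P = 127, quantity demanded = (145 − 127)/8 = 2.25.
Sellers' marginal cost at Q' = 2.25: 36.5 + 7.4·2.25 = 53.15.
ΔQ = 7.0455 − 2.25 = 4.7955; wedge = 127 − 53.15 = 73.85.
DWL = ½ × 4.7955 × 73.85 = 177.07.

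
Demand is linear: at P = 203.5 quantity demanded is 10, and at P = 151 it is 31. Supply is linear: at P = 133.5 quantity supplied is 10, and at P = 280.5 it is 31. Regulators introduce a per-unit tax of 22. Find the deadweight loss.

25.47

Demand slope = (151 − 203.5)/(31 − 10) = −2.5, so P = 228.5 − 2.5Q.
Supply slope = (280.5 − 133.5)/(31 − 10) = 7, so P = 63.5 + 7Q.
Competitive equilibrium: 228.5 − 2.5Q = 63.5 + 7Q → Q* = 17.3684, P* = 185.0789.
With the tax, the buyer price exceeds the seller price by 22: (228.5 − 2.5Q) − (63.5 + 7Q) = 22 → Q' = 15.0526.
ΔQ = 17.3684 − 15.0526 = 2.3158; the wedge equals the tax, 22.
DWL = ½ × 2.3158 × 22 = 25.47.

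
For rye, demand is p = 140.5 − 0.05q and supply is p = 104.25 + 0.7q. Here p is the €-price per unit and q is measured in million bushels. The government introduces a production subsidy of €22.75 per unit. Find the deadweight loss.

€345.04 million

Competitive equilibrium: 140.5 − 0.05q = 104.25 + 0.7q → q* = 48.3333, p* = 138.0833.
The subsidy lowers effective supply by 22.75: p = 81.5 + 0.7q.
New quantity: 140.5 − 0.05q = 81.5 + 0.7q → q' = 78.6667.
Overproduction Δq = 78.6667 − 48.3333 = 30.3334; wedge = subsidy = 22.75.
DWL = ½ × 30.3334 × 22.75 = €345.04 million.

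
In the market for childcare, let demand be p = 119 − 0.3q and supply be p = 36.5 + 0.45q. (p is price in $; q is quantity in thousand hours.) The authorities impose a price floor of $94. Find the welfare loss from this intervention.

Competitive equilibrium: 119 − 0.3q = 36.5 + 0.45q → q* = 110, p* = 86.
At the floor p = 94, quantity demanded = (119 − 94)/0.3 = 83.3333.
Sellers' marginal cost at q' = 83.3333: 36.5 + 0.45·83.3333 = 74.
Δq = 110 − 83.3333 = 26.6667; wedge = 94 − 74 = 20.
DWL = ½ × 26.6667 × 20 = $266.67 thousand.

$266.67 thousand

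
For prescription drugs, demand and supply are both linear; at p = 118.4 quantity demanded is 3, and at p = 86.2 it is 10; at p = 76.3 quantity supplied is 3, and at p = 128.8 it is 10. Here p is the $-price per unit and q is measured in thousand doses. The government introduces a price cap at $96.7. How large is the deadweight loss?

$3.49 thousand

Demand slope = (86.2 − 118.4)/(10 − 3) = −4.6, so p = 132.2 − 4.6q.
Supply slope = (128.8 − 76.3)/(10 − 3) = 7.5, so p = 53.8 + 7.5q.
Competitive equilibrium: 132.2 − 4.6q = 53.8 + 7.5q → q* = 6.4793, p* = 102.395.
At the ceiling p = 96.7, quantity supplied = (96.7 − 53.8)/7.5 = 5.72.
Willingness to pay at q' = 5.72: 132.2 − 4.6·5.72 = 105.888.
Δq = 6.4793 − 5.72 = 0.7593; wedge = 105.888 − 96.7 = 9.188.
The triangle = ½ × 0.7593 × 9.188 = $3.49 thousand.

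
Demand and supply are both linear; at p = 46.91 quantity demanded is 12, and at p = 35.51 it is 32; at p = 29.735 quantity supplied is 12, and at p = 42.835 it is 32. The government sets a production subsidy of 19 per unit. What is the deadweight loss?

Demand slope = (35.51 − 46.91)/(32 − 12) = −0.57, so p = 53.75 − 0.57q.
Supply slope = (42.835 − 29.735)/(32 − 12) = 0.655, so p = 21.875 + 0.655q.
Competitive equilibrium: 53.75 − 0.57q = 21.875 + 0.655q → q* = 26.0204, p* = 38.9184.
The subsidy lowers effective supply by 19: p = 2.875 + 0.655q.
New quantity: 53.75 − 0.57q = 2.875 + 0.655q → q' = 41.5306.
Overproduction Δq = 41.5306 − 26.0204 = 15.5102; wedge = subsidy = 19.
Welfare loss = ½ × 15.5102 × 19 = 147.35.

147.35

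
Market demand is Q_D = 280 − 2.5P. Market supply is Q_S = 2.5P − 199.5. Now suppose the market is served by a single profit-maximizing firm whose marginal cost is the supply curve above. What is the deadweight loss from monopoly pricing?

72

In inverse form: demand P = 112 − 0.4Q, supply P = 79.8 + 0.4Q.
Competitive equilibrium: 112 − 0.4Q = 79.8 + 0.4Q → Q* = 40.25, P* = 95.9.
Marginal revenue: MR = 112 − 0.8Q. Set MR = MC: 112 − 0.8Q = 79.8 + 0.4Q → Q_m = 26.8333.
Price P_m = 112 − 0.4·26.8333 = 101.2667; MC(Q_m) = 79.8 + 0.4·26.8333 = 90.5333.
Competitive Q* = 40.25, so ΔQ = 13.4167; wedge = 101.2667 − 90.5333 = 10.7334.
The triangle = ½ × 13.4167 × 10.7334 = 72.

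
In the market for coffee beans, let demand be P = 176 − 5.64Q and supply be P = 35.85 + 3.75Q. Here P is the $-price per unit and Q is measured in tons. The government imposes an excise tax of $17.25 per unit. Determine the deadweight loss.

$15.84

Competitive equilibrium: 176 − 5.64Q = 35.85 + 3.75Q → Q* = 14.9255, P* = 91.8204.
With the tax, the buyer price exceeds the seller price by 17.25: (176 − 5.64Q) − (35.85 + 3.75Q) = 17.25 → Q' = 13.0884.
ΔQ = 14.9255 − 13.0884 = 1.8371; the wedge equals the tax, 17.25.
Welfare loss = ½ × 1.8371 × 17.25 = $15.84.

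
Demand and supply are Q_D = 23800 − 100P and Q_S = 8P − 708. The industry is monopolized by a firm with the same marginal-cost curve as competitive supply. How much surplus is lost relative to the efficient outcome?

393.72

In inverse form: demand P = 238 − 0.01Q, supply P = 88.5 + 0.125Q.
Competitive equilibrium: 238 − 0.01Q = 88.5 + 0.125Q → Q* = 1107.4074, P* = 226.9259.
Marginal revenue: MR = 238 − 0.02Q. Set MR = MC: 238 − 0.02Q = 88.5 + 0.125Q → Q_m = 1031.0345.
Price P_m = 238 − 0.01·1031.0345 = 227.6897; MC(Q_m) = 88.5 + 0.125·1031.0345 = 217.3793.
Competitive Q* = 1107.4074, so ΔQ = 76.3729; wedge = 227.6897 − 217.3793 = 10.3104.
Welfare loss = ½ × 76.3729 × 10.3104 = 393.72.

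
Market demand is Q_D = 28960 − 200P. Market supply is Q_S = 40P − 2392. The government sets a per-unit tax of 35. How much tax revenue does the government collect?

In inverse form: demand P = 144.8 − 0.005Q, supply P = 59.8 + 0.025Q.
Competitive equilibrium: 144.8 − 0.005Q = 59.8 + 0.025Q → Q* = 2833.3333, P* = 130.6333.
With the tax, the buyer price exceeds the seller price by 35: (144.8 − 0.005Q) − (59.8 + 0.025Q) = 35 → Q' = 1666.6667.
Tax revenue = 35 × 1666.6667 = 58333.33.

58333.33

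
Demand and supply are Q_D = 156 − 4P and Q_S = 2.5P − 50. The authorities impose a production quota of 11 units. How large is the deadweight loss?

108.02

In inverse form: demand P = 39 − 0.25Q, supply P = 20 + 0.4Q.
Competitive equilibrium: 39 − 0.25Q = 20 + 0.4Q → Q* = 29.2308, P* = 31.6923.
At Q = 11: demand price = 39 − 0.25·11 = 36.25; supply price = 20 + 0.4·11 = 24.4.
ΔQ = 29.2308 − 11 = 18.2308; wedge = 36.25 − 24.4 = 11.85.
Deadweight loss = ½ × 18.2308 × 11.85 = 108.02.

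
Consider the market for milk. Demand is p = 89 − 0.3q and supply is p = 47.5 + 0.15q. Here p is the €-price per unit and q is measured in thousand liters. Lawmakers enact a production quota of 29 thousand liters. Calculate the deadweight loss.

Competitive equilibrium: 89 − 0.3q = 47.5 + 0.15q → q* = 92.2222, p* = 61.3333.
At q = 29: demand price = 89 − 0.3·29 = 80.3; supply price = 47.5 + 0.15·29 = 51.85.
Δq = 92.2222 − 29 = 63.2222; wedge = 80.3 − 51.85 = 28.45.
Deadweight loss = ½ × 63.2222 × 28.45 = €899.34 thousand.

€899.34 thousand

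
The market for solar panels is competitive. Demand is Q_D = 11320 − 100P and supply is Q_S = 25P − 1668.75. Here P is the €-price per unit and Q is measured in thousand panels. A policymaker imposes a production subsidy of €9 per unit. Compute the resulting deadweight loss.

In inverse form: demand P = 113.2 − 0.01Q, supply P = 66.75 + 0.04Q.
Competitive equilibrium: 113.2 − 0.01Q = 66.75 + 0.04Q → Q* = 929, P* = 103.91.
The subsidy lowers effective supply by 9: P = 57.75 + 0.04Q.
New quantity: 113.2 − 0.01Q = 57.75 + 0.04Q → Q' = 1109.
Overproduction ΔQ = 1109 − 929 = 180; wedge = subsidy = 9.
DWL = ½ × 180 × 9 = €810 thousand.

€810 thousand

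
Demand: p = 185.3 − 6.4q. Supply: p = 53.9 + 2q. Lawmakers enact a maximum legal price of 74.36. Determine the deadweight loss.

123.06

Competitive equilibrium: 185.3 − 6.4q = 53.9 + 2q → q* = 15.6429, p* = 85.1857.
At the ceiling p = 74.36, quantity supplied = (74.36 − 53.9)/2 = 10.23.
Willingness to pay at q' = 10.23: 185.3 − 6.4·10.23 = 119.828.
Δq = 15.6429 − 10.23 = 5.4129; wedge = 119.828 − 74.36 = 45.468.
DWL = ½ × 5.4129 × 45.468 = 123.06.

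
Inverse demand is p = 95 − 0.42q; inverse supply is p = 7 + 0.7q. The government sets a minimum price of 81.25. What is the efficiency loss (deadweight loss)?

1176.39

Competitive equilibrium: 95 − 0.42q = 7 + 0.7q → q* = 78.5714, p* = 62.
At the floor p = 81.25, quantity demanded = (95 − 81.25)/0.42 = 32.7381.
Sellers' marginal cost at q' = 32.7381: 7 + 0.7·32.7381 = 29.9167.
Δq = 78.5714 − 32.7381 = 45.8333; wedge = 81.25 − 29.9167 = 51.3333.
Deadweight loss = ½ × 45.8333 × 51.3333 = 1176.39.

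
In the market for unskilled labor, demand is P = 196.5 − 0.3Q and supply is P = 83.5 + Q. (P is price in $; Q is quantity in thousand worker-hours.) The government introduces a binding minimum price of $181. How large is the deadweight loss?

Competitive equilibrium: 196.5 − 0.3Q = 83.5 + Q → Q* = 86.9231, P* = 170.4231.
At the floor P = 181, quantity demanded = (196.5 − 181)/0.3 = 51.6667.
Sellers' marginal cost at Q' = 51.6667: 83.5 + 1·51.6667 = 135.1667.
ΔQ = 86.9231 − 51.6667 = 35.2564; wedge = 181 − 135.1667 = 45.8333.
The triangle = ½ × 35.2564 × 45.8333 = $807.96 thousand.

$807.96 thousand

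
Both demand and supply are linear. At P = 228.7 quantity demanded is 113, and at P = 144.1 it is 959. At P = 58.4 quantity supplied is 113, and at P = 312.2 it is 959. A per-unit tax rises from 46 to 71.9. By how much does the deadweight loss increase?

Demand slope = (144.1 − 228.7)/(959 − 113) = −0.1, so P = 240 − 0.1Q.
Supply slope = (312.2 − 58.4)/(959 − 113) = 0.3, so P = 24.5 + 0.3Q.
Competitive equilibrium: 240 − 0.1Q = 24.5 + 0.3Q → Q* = 538.75, P* = 186.125.
For a per-unit tax t: ΔQ = t/0.4, so DWL = ½·t·(t/0.4) = t²/0.8.
At t = 46: DWL = 2645. At t = 71.9: DWL = 6462.013.
Increase = 6462.013 − 2645 = 3817.01.

3817.01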